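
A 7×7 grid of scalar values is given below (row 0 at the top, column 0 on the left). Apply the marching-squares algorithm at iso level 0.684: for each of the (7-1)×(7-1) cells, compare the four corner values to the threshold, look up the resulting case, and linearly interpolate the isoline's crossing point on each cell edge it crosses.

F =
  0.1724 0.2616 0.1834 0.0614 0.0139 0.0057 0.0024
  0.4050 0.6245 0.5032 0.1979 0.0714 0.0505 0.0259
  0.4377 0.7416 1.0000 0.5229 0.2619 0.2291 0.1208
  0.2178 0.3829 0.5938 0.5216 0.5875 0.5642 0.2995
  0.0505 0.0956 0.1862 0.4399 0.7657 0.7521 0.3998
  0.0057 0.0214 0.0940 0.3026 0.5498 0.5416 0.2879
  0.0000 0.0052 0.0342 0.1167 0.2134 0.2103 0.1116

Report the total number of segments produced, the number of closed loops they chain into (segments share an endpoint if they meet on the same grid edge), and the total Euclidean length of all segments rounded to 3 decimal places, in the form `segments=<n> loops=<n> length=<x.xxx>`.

segments=12 loops=2 length=8.671

cell (1,0): code 0100 → (1.508,1.000)–(2.000,0.810)
cell (1,1): code 1100 → (1.364,2.000)–(1.508,1.000)
cell (1,2): code 1000 → (2.000,2.662)–(1.364,2.000)
cell (2,0): code 0010 → (2.000,0.810)–(2.161,1.000)
cell (2,1): code 0011 → (2.161,1.000)–(2.778,2.000)
cell (2,2): code 0001 → (2.778,2.000)–(2.000,2.662)
cell (3,3): code 0100 → (3.542,4.000)–(4.000,3.749)
cell (3,4): code 1100 → (3.638,5.000)–(3.542,4.000)
cell (3,5): code 1000 → (4.000,5.193)–(3.638,5.000)
cell (4,3): code 0010 → (4.000,3.749)–(4.378,4.000)
cell (4,4): code 0011 → (4.378,4.000)–(4.324,5.000)
cell (4,5): code 0001 → (4.324,5.000)–(4.000,5.193)
total: 12 segments, chained into 2 closed loop(s), length Σ = 8.671381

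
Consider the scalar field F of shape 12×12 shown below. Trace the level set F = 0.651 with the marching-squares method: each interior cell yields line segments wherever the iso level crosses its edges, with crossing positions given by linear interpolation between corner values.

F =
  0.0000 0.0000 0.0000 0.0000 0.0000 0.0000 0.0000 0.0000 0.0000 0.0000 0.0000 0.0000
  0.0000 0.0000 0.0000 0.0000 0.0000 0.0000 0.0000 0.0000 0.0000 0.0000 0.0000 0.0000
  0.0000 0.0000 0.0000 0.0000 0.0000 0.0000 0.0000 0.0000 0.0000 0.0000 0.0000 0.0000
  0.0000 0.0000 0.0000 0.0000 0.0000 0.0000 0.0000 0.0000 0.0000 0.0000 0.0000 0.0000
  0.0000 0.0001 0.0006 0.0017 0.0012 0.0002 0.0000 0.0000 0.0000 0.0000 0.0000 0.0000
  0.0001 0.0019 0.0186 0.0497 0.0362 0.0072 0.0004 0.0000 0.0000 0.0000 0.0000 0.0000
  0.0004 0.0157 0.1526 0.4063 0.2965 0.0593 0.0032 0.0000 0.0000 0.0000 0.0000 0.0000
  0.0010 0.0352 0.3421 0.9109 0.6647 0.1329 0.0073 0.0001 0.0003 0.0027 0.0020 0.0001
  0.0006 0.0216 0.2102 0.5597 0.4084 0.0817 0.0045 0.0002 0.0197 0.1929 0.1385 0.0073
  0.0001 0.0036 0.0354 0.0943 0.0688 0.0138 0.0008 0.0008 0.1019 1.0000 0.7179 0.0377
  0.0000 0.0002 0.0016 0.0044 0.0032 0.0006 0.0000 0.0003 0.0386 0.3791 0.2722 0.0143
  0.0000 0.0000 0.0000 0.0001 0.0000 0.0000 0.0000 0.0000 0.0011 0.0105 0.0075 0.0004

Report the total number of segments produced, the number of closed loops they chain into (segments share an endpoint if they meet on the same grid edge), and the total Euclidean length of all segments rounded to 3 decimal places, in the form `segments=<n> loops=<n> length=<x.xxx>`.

cell (6,2): code 0100 → (6.485,3.000)–(7.000,2.543)
cell (6,3): code 1100 → (6.963,4.000)–(6.485,3.000)
cell (6,4): code 1000 → (7.000,4.026)–(6.963,4.000)
cell (7,2): code 0010 → (7.000,2.543)–(7.740,3.000)
cell (7,3): code 0011 → (7.740,3.000)–(7.053,4.000)
cell (7,4): code 0001 → (7.053,4.000)–(7.000,4.026)
cell (8,8): code 0100 → (8.568,9.000)–(9.000,8.611)
cell (8,9): code 1100 → (8.885,10.000)–(8.568,9.000)
cell (8,10): code 1000 → (9.000,10.098)–(8.885,10.000)
cell (9,8): code 0010 → (9.000,8.611)–(9.562,9.000)
cell (9,9): code 0011 → (9.562,9.000)–(9.150,10.000)
cell (9,10): code 0001 → (9.150,10.000)–(9.000,10.098)
total: 12 segments, chained into 2 closed loop(s), length Σ = 7.710572

segments=12 loops=2 length=7.711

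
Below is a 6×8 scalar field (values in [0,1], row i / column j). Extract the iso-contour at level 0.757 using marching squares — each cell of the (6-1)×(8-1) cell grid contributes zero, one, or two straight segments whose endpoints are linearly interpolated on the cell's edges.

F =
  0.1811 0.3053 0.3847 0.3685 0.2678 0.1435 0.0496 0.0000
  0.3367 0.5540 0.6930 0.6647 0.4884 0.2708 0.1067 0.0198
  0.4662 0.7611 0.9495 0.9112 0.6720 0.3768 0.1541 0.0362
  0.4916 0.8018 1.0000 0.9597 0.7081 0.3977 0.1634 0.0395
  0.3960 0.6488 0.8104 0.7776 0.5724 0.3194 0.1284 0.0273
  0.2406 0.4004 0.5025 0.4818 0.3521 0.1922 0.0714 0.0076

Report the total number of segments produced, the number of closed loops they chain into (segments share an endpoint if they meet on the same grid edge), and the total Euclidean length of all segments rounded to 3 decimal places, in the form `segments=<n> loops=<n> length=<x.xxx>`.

cell (1,0): code 0100 → (1.980,1.000)–(2.000,0.986)
cell (1,1): code 1100 → (1.250,2.000)–(1.980,1.000)
cell (1,2): code 1100 → (1.374,3.000)–(1.250,2.000)
cell (1,3): code 1000 → (2.000,3.645)–(1.374,3.000)
cell (2,0): code 0110 → (2.000,0.986)–(3.000,0.856)
cell (2,3): code 1001 → (3.000,3.806)–(2.000,3.645)
cell (3,0): code 0010 → (3.000,0.856)–(3.293,1.000)
cell (3,1): code 0111 → (3.293,1.000)–(4.000,1.670)
cell (3,3): code 1001 → (4.000,3.100)–(3.000,3.806)
cell (4,1): code 0010 → (4.000,1.670)–(4.173,2.000)
cell (4,2): code 0011 → (4.173,2.000)–(4.070,3.000)
cell (4,3): code 0001 → (4.070,3.000)–(4.000,3.100)
total: 12 segments, chained into 1 closed loop(s), length Σ = 9.214888

segments=12 loops=1 length=9.215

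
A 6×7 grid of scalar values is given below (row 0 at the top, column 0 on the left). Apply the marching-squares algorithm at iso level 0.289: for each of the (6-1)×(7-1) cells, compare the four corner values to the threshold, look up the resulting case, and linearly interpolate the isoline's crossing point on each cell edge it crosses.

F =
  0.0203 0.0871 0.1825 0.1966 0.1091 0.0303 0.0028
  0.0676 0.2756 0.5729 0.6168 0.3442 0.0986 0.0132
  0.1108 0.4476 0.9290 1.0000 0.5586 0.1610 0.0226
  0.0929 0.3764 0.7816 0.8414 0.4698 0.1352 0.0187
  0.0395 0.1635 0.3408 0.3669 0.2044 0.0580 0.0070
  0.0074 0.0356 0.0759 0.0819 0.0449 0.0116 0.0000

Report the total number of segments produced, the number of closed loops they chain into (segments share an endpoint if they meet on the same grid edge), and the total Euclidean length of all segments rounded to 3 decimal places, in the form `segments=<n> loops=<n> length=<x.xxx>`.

cell (0,1): code 0100 → (0.273,2.000)–(1.000,1.045)
cell (0,2): code 1100 → (0.220,3.000)–(0.273,2.000)
cell (0,3): code 1100 → (0.765,4.000)–(0.220,3.000)
cell (0,4): code 1000 → (1.000,4.225)–(0.765,4.000)
cell (1,0): code 0100 → (1.078,1.000)–(2.000,0.529)
cell (1,1): code 1110 → (1.000,1.045)–(1.078,1.000)
cell (1,4): code 1001 → (2.000,4.678)–(1.000,4.225)
cell (2,0): code 0110 → (2.000,0.529)–(3.000,0.692)
cell (2,4): code 1001 → (3.000,4.540)–(2.000,4.678)
cell (3,0): code 0010 → (3.000,0.692)–(3.411,1.000)
cell (3,1): code 0111 → (3.411,1.000)–(4.000,1.708)
cell (3,3): code 1011 → (4.000,3.479)–(3.681,4.000)
cell (3,4): code 0001 → (3.681,4.000)–(3.000,4.540)
cell (4,1): code 0010 → (4.000,1.708)–(4.196,2.000)
cell (4,2): code 0011 → (4.196,2.000)–(4.273,3.000)
cell (4,3): code 0001 → (4.273,3.000)–(4.000,3.479)
total: 16 segments, chained into 1 closed loop(s), length Σ = 12.732574

segments=16 loops=1 length=12.733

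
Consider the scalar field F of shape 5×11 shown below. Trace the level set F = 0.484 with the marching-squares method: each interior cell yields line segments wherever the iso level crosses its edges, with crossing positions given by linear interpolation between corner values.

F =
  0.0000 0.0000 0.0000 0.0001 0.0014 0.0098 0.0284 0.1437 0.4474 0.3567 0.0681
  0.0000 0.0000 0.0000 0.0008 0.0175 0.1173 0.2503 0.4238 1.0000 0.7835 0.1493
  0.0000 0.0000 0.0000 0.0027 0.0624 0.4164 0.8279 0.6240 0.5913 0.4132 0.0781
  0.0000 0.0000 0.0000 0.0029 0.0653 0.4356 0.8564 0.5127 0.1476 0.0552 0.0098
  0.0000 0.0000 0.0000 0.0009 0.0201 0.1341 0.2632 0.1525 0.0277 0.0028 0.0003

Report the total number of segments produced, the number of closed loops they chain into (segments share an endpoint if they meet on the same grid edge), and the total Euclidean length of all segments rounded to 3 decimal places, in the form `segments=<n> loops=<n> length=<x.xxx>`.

segments=14 loops=1 length=12.075

cell (0,7): code 0100 → (0.066,8.000)–(1.000,7.104)
cell (0,8): code 1100 → (0.298,9.000)–(0.066,8.000)
cell (0,9): code 1000 → (1.000,9.472)–(0.298,9.000)
cell (1,5): code 0100 → (1.405,6.000)–(2.000,5.164)
cell (1,6): code 1100 → (1.301,7.000)–(1.405,6.000)
cell (1,7): code 1110 → (1.000,7.104)–(1.301,7.000)
cell (1,8): code 1011 → (2.000,8.602)–(1.809,9.000)
cell (1,9): code 0001 → (1.809,9.000)–(1.000,9.472)
cell (2,5): code 0110 → (2.000,5.164)–(3.000,5.115)
cell (2,7): code 1011 → (3.000,7.079)–(2.242,8.000)
cell (2,8): code 0001 → (2.242,8.000)–(2.000,8.602)
cell (3,5): code 0010 → (3.000,5.115)–(3.628,6.000)
cell (3,6): code 0011 → (3.628,6.000)–(3.080,7.000)
cell (3,7): code 0001 → (3.080,7.000)–(3.000,7.079)
total: 14 segments, chained into 1 closed loop(s), length Σ = 12.074685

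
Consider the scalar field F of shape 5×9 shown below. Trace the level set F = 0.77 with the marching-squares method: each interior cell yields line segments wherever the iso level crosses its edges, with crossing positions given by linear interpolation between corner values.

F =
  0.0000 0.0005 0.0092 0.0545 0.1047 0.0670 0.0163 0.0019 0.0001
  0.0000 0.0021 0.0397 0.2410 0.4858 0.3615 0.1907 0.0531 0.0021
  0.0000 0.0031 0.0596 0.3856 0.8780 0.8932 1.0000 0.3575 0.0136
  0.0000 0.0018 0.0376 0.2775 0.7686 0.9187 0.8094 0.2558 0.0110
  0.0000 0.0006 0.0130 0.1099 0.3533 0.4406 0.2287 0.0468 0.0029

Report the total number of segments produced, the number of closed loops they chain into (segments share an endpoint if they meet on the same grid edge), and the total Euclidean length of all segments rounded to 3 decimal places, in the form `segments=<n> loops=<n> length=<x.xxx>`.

segments=10 loops=1 length=7.045

cell (1,3): code 0100 → (1.725,4.000)–(2.000,3.781)
cell (1,4): code 1100 → (1.768,5.000)–(1.725,4.000)
cell (1,5): code 1100 → (1.716,6.000)–(1.768,5.000)
cell (1,6): code 1000 → (2.000,6.358)–(1.716,6.000)
cell (2,3): code 0010 → (2.000,3.781)–(2.987,4.000)
cell (2,4): code 0111 → (2.987,4.000)–(3.000,4.009)
cell (2,6): code 1001 → (3.000,6.071)–(2.000,6.358)
cell (3,4): code 0010 → (3.000,4.009)–(3.311,5.000)
cell (3,5): code 0011 → (3.311,5.000)–(3.068,6.000)
cell (3,6): code 0001 → (3.068,6.000)–(3.000,6.071)
total: 10 segments, chained into 1 closed loop(s), length Σ = 7.044693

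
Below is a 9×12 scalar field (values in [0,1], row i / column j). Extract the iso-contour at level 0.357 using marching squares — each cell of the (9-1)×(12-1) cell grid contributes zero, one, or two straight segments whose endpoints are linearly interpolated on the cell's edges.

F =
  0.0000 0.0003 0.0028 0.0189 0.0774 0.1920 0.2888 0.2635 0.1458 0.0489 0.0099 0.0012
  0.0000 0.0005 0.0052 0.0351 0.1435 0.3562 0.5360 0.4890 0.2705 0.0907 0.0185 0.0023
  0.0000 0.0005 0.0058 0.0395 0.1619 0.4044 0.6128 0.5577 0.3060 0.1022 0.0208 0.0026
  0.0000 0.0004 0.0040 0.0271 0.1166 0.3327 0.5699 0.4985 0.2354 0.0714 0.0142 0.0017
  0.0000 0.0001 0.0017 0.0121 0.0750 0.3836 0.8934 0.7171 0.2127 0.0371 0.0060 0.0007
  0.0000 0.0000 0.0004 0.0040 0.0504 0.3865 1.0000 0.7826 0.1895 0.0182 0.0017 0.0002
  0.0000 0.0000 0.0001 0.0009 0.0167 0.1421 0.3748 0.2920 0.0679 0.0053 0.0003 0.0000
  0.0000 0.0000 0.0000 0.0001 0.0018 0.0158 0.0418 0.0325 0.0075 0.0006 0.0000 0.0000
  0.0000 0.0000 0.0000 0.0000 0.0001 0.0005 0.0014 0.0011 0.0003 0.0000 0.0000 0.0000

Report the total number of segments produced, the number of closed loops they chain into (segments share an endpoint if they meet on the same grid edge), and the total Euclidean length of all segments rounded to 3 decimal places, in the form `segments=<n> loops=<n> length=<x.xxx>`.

segments=20 loops=1 length=14.891

cell (0,5): code 0100 → (0.276,6.000)–(1.000,5.004)
cell (0,6): code 1100 → (0.415,7.000)–(0.276,6.000)
cell (0,7): code 1000 → (1.000,7.604)–(0.415,7.000)
cell (1,4): code 0100 → (1.017,5.000)–(2.000,4.805)
cell (1,5): code 1110 → (1.000,5.004)–(1.017,5.000)
cell (1,7): code 1001 → (2.000,7.797)–(1.000,7.604)
cell (2,4): code 0010 → (2.000,4.805)–(2.661,5.000)
cell (2,5): code 0111 → (2.661,5.000)–(3.000,5.102)
cell (2,7): code 1001 → (3.000,7.538)–(2.000,7.797)
cell (3,4): code 0100 → (3.477,5.000)–(4.000,4.914)
cell (3,5): code 1110 → (3.000,5.102)–(3.477,5.000)
cell (3,7): code 1001 → (4.000,7.714)–(3.000,7.538)
cell (4,4): code 0110 → (4.000,4.914)–(5.000,4.912)
cell (4,7): code 1001 → (5.000,7.718)–(4.000,7.714)
cell (5,4): code 0010 → (5.000,4.912)–(5.121,5.000)
cell (5,5): code 0111 → (5.121,5.000)–(6.000,5.924)
cell (5,6): code 1011 → (6.000,6.215)–(5.868,7.000)
cell (5,7): code 0001 → (5.868,7.000)–(5.000,7.718)
cell (6,5): code 0010 → (6.000,5.924)–(6.053,6.000)
cell (6,6): code 0001 → (6.053,6.000)–(6.000,6.215)
total: 20 segments, chained into 1 closed loop(s), length Σ = 14.891239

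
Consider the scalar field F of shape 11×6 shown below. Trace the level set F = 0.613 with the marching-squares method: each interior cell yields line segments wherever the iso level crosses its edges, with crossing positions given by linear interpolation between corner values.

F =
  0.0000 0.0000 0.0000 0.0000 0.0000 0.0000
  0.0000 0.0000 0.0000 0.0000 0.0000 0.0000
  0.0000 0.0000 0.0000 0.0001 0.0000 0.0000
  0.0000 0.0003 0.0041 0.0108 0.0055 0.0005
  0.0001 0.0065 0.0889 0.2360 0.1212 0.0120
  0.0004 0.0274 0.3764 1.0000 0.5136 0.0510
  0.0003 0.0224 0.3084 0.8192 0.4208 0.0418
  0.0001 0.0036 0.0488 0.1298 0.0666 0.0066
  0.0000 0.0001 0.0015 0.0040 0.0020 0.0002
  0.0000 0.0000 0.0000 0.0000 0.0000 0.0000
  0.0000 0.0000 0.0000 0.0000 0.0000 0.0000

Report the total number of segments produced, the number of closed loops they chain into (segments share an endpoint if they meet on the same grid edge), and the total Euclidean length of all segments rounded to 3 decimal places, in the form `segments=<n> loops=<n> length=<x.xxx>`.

segments=6 loops=1 length=4.906

cell (4,2): code 0100 → (4.493,3.000)–(5.000,2.379)
cell (4,3): code 1000 → (5.000,3.796)–(4.493,3.000)
cell (5,2): code 0110 → (5.000,2.379)–(6.000,2.596)
cell (5,3): code 1001 → (6.000,3.518)–(5.000,3.796)
cell (6,2): code 0010 → (6.000,2.596)–(6.299,3.000)
cell (6,3): code 0001 → (6.299,3.000)–(6.000,3.518)
total: 6 segments, chained into 1 closed loop(s), length Σ = 4.905667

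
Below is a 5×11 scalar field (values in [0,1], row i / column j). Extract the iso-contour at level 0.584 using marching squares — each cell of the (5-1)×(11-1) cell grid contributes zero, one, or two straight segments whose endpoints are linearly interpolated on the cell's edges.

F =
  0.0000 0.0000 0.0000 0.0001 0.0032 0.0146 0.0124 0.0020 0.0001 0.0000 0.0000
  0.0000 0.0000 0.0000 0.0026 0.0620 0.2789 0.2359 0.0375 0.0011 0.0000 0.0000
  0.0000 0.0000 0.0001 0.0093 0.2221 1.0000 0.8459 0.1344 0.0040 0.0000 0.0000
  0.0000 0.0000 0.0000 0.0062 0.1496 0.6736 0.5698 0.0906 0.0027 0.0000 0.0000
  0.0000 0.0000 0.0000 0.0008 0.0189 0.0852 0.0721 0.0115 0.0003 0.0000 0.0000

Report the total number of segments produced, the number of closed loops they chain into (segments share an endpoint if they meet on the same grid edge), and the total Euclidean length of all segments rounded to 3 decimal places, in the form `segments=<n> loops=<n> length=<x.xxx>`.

cell (1,4): code 0100 → (1.423,5.000)–(2.000,4.465)
cell (1,5): code 1100 → (1.571,6.000)–(1.423,5.000)
cell (1,6): code 1000 → (2.000,6.368)–(1.571,6.000)
cell (2,4): code 0110 → (2.000,4.465)–(3.000,4.829)
cell (2,5): code 1011 → (3.000,5.863)–(2.949,6.000)
cell (2,6): code 0001 → (2.949,6.000)–(2.000,6.368)
cell (3,4): code 0010 → (3.000,4.829)–(3.152,5.000)
cell (3,5): code 0001 → (3.152,5.000)–(3.000,5.863)
total: 8 segments, chained into 1 closed loop(s), length Σ = 5.696241

segments=8 loops=1 length=5.696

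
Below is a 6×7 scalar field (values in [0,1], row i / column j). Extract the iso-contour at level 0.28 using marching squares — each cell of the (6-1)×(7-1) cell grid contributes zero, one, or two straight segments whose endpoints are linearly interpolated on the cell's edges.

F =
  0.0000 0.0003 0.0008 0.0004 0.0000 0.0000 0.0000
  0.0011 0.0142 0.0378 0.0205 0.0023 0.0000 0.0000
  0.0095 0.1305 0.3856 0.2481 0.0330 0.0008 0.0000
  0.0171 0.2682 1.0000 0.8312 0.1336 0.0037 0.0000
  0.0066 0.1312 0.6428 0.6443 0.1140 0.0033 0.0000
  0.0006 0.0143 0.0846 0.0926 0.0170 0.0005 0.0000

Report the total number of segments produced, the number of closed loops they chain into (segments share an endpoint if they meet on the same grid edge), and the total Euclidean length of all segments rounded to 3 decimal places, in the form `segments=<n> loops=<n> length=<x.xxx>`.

segments=10 loops=1 length=8.918

cell (1,1): code 0100 → (1.696,2.000)–(2.000,1.586)
cell (1,2): code 1000 → (2.000,2.768)–(1.696,2.000)
cell (2,1): code 0110 → (2.000,1.586)–(3.000,1.016)
cell (2,2): code 1101 → (2.055,3.000)–(2.000,2.768)
cell (2,3): code 1000 → (3.000,3.790)–(2.055,3.000)
cell (3,1): code 0110 → (3.000,1.016)–(4.000,1.291)
cell (3,3): code 1001 → (4.000,3.687)–(3.000,3.790)
cell (4,1): code 0010 → (4.000,1.291)–(4.650,2.000)
cell (4,2): code 0011 → (4.650,2.000)–(4.660,3.000)
cell (4,3): code 0001 → (4.660,3.000)–(4.000,3.687)
total: 10 segments, chained into 1 closed loop(s), length Σ = 8.917816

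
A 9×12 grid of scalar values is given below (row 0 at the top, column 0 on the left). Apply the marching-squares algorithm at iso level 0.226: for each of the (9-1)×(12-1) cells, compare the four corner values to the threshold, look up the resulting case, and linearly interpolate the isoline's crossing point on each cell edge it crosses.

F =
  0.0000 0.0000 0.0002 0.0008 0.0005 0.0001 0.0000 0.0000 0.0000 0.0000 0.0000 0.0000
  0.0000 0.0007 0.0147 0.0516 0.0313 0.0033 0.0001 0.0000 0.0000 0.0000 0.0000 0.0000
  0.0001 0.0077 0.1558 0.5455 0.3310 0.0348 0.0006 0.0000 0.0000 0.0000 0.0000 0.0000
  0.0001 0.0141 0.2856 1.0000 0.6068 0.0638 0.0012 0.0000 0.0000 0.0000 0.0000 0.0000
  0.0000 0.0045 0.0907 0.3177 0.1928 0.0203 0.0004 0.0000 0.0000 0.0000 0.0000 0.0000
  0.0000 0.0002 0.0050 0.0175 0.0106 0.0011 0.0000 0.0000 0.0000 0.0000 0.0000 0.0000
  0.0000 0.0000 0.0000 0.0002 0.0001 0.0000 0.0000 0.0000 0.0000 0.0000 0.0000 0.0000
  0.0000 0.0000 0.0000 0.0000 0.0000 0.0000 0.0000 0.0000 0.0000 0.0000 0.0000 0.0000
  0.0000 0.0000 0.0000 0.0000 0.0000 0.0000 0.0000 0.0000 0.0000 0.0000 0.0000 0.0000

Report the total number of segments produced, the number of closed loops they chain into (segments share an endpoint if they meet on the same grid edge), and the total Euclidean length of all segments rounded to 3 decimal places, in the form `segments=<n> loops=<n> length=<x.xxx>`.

segments=12 loops=1 length=8.751

cell (1,2): code 0100 → (1.353,3.000)–(2.000,2.180)
cell (1,3): code 1100 → (1.650,4.000)–(1.353,3.000)
cell (1,4): code 1000 → (2.000,4.354)–(1.650,4.000)
cell (2,1): code 0100 → (2.541,2.000)–(3.000,1.780)
cell (2,2): code 1110 → (2.000,2.180)–(2.541,2.000)
cell (2,4): code 1001 → (3.000,4.701)–(2.000,4.354)
cell (3,1): code 0010 → (3.000,1.780)–(3.306,2.000)
cell (3,2): code 0111 → (3.306,2.000)–(4.000,2.596)
cell (3,3): code 1011 → (4.000,3.734)–(3.920,4.000)
cell (3,4): code 0001 → (3.920,4.000)–(3.000,4.701)
cell (4,2): code 0010 → (4.000,2.596)–(4.305,3.000)
cell (4,3): code 0001 → (4.305,3.000)–(4.000,3.734)
total: 12 segments, chained into 1 closed loop(s), length Σ = 8.750560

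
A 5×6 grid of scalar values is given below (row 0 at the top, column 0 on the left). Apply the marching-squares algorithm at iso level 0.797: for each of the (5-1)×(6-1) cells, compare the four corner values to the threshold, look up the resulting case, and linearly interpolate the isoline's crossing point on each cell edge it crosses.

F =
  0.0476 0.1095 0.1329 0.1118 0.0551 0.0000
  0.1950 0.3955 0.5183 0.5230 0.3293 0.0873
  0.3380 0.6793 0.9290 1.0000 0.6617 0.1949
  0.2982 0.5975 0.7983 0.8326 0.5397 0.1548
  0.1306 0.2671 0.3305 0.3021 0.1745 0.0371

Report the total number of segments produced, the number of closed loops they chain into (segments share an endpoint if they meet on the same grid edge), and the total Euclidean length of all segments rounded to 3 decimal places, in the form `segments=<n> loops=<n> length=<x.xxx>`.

cell (1,1): code 0100 → (1.679,2.000)–(2.000,1.471)
cell (1,2): code 1100 → (1.574,3.000)–(1.679,2.000)
cell (1,3): code 1000 → (2.000,3.600)–(1.574,3.000)
cell (2,1): code 0110 → (2.000,1.471)–(3.000,1.994)
cell (2,3): code 1001 → (3.000,3.122)–(2.000,3.600)
cell (3,1): code 0010 → (3.000,1.994)–(3.003,2.000)
cell (3,2): code 0011 → (3.003,2.000)–(3.067,3.000)
cell (3,3): code 0001 → (3.067,3.000)–(3.000,3.122)
total: 8 segments, chained into 1 closed loop(s), length Σ = 5.744398

segments=8 loops=1 length=5.744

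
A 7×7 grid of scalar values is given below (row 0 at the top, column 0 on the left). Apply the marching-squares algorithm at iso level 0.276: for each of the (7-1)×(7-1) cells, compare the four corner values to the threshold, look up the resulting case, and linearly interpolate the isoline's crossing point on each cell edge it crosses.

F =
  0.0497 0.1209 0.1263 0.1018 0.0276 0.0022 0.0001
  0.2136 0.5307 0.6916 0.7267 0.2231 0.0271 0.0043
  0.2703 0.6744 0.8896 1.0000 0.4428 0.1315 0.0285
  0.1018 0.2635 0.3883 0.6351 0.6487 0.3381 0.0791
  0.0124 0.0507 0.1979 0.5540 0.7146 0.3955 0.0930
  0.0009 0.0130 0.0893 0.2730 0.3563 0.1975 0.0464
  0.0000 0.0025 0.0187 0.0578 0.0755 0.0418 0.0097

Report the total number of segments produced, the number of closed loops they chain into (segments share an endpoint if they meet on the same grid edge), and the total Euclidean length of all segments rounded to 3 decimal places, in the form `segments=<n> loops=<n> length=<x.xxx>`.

segments=20 loops=1 length=15.884

cell (0,0): code 0100 → (0.378,1.000)–(1.000,0.197)
cell (0,1): code 1100 → (0.265,2.000)–(0.378,1.000)
cell (0,2): code 1100 → (0.279,3.000)–(0.265,2.000)
cell (0,3): code 1000 → (1.000,3.895)–(0.279,3.000)
cell (1,0): code 0110 → (1.000,0.197)–(2.000,0.014)
cell (1,3): code 1101 → (1.241,4.000)–(1.000,3.895)
cell (1,4): code 1000 → (2.000,4.536)–(1.241,4.000)
cell (2,0): code 0010 → (2.000,0.014)–(2.970,1.000)
cell (2,1): code 0111 → (2.970,1.000)–(3.000,1.100)
cell (2,4): code 1101 → (2.699,5.000)–(2.000,4.536)
cell (2,5): code 1000 → (3.000,5.240)–(2.699,5.000)
cell (3,1): code 0010 → (3.000,1.100)–(3.590,2.000)
cell (3,2): code 0111 → (3.590,2.000)–(4.000,2.219)
cell (3,5): code 1001 → (4.000,5.395)–(3.000,5.240)
cell (4,2): code 0010 → (4.000,2.219)–(4.989,3.000)
cell (4,3): code 0111 → (4.989,3.000)–(5.000,3.036)
cell (4,4): code 1011 → (5.000,4.506)–(4.604,5.000)
cell (4,5): code 0001 → (4.604,5.000)–(4.000,5.395)
cell (5,3): code 0010 → (5.000,3.036)–(5.286,4.000)
cell (5,4): code 0001 → (5.286,4.000)–(5.000,4.506)
total: 20 segments, chained into 1 closed loop(s), length Σ = 15.883719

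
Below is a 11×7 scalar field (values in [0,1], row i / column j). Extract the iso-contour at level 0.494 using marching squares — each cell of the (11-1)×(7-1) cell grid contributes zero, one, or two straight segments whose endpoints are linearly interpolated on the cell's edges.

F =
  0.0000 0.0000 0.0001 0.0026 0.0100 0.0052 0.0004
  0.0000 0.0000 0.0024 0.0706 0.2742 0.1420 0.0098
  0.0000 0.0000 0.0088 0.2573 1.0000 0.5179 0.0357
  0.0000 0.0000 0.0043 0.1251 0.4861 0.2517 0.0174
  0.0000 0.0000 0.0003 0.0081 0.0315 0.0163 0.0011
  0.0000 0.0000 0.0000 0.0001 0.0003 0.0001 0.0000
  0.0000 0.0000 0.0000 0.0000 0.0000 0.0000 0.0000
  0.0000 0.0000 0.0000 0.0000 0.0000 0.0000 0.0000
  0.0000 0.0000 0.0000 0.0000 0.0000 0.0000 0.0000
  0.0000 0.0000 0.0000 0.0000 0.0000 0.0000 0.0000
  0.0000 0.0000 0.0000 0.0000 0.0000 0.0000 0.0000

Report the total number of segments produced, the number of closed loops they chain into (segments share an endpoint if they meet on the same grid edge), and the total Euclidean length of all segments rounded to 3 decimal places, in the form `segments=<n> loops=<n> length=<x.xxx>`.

cell (1,3): code 0100 → (1.303,4.000)–(2.000,3.319)
cell (1,4): code 1100 → (1.936,5.000)–(1.303,4.000)
cell (1,5): code 1000 → (2.000,5.050)–(1.936,5.000)
cell (2,3): code 0010 → (2.000,3.319)–(2.985,4.000)
cell (2,4): code 0011 → (2.985,4.000)–(2.090,5.000)
cell (2,5): code 0001 → (2.090,5.000)–(2.000,5.050)
total: 6 segments, chained into 1 closed loop(s), length Σ = 4.881047

segments=6 loops=1 length=4.881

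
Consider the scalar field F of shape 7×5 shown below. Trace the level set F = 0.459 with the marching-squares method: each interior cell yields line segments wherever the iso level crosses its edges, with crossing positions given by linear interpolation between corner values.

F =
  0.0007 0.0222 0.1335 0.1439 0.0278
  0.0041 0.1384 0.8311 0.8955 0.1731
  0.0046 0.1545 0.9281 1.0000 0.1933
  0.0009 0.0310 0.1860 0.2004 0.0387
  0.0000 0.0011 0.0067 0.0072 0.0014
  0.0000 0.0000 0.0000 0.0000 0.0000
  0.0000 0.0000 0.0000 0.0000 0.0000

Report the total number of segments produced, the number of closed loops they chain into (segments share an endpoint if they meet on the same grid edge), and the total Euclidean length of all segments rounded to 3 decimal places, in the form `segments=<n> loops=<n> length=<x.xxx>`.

segments=8 loops=1 length=7.430

cell (0,1): code 0100 → (0.467,2.000)–(1.000,1.463)
cell (0,2): code 1100 → (0.419,3.000)–(0.467,2.000)
cell (0,3): code 1000 → (1.000,3.604)–(0.419,3.000)
cell (1,1): code 0110 → (1.000,1.463)–(2.000,1.394)
cell (1,3): code 1001 → (2.000,3.671)–(1.000,3.604)
cell (2,1): code 0010 → (2.000,1.394)–(2.632,2.000)
cell (2,2): code 0011 → (2.632,2.000)–(2.677,3.000)
cell (2,3): code 0001 → (2.677,3.000)–(2.000,3.671)
total: 8 segments, chained into 1 closed loop(s), length Σ = 7.430389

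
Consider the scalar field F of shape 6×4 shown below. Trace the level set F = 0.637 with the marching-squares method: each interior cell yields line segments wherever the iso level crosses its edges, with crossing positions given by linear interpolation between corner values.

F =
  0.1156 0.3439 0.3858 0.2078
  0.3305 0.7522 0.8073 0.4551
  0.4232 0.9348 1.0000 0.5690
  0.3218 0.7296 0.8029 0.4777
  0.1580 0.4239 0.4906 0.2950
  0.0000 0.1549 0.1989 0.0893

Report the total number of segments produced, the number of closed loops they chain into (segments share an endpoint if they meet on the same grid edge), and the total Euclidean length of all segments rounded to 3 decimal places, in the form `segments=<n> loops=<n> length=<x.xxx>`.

segments=10 loops=1 length=8.395

cell (0,0): code 0100 → (0.718,1.000)–(1.000,0.727)
cell (0,1): code 1100 → (0.596,2.000)–(0.718,1.000)
cell (0,2): code 1000 → (1.000,2.484)–(0.596,2.000)
cell (1,0): code 0110 → (1.000,0.727)–(2.000,0.418)
cell (1,2): code 1001 → (2.000,2.842)–(1.000,2.484)
cell (2,0): code 0110 → (2.000,0.418)–(3.000,0.773)
cell (2,2): code 1001 → (3.000,2.510)–(2.000,2.842)
cell (3,0): code 0010 → (3.000,0.773)–(3.303,1.000)
cell (3,1): code 0011 → (3.303,1.000)–(3.531,2.000)
cell (3,2): code 0001 → (3.531,2.000)–(3.000,2.510)
total: 10 segments, chained into 1 closed loop(s), length Σ = 8.394915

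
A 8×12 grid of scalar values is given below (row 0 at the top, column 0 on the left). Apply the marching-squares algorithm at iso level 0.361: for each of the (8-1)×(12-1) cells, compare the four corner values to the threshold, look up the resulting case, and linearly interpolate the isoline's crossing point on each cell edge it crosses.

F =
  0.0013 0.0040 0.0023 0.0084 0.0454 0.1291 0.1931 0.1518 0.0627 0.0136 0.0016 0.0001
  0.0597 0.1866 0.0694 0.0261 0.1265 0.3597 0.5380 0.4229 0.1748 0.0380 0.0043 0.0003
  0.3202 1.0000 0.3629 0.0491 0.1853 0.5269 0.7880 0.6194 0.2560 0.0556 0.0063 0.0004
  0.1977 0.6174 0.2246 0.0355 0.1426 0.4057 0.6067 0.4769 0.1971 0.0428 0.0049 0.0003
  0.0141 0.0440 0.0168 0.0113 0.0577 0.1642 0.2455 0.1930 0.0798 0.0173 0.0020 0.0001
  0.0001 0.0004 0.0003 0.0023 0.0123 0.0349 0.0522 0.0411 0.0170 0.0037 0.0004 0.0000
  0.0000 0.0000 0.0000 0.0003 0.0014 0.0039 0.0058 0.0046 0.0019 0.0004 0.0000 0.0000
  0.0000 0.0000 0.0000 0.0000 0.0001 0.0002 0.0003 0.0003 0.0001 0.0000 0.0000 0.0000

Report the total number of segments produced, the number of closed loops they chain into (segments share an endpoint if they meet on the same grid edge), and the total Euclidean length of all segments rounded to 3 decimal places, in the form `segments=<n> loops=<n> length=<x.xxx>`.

segments=20 loops=2 length=15.952

cell (0,5): code 0100 → (0.487,6.000)–(1.000,5.007)
cell (0,6): code 1100 → (0.772,7.000)–(0.487,6.000)
cell (0,7): code 1000 → (1.000,7.249)–(0.772,7.000)
cell (1,0): code 0100 → (1.214,1.000)–(2.000,0.060)
cell (1,1): code 1100 → (1.994,2.000)–(1.214,1.000)
cell (1,2): code 1000 → (2.000,2.006)–(1.994,2.000)
cell (1,4): code 0100 → (1.008,5.000)–(2.000,4.514)
cell (1,5): code 1110 → (1.000,5.007)–(1.008,5.000)
cell (1,7): code 1001 → (2.000,7.711)–(1.000,7.249)
cell (2,0): code 0110 → (2.000,0.060)–(3.000,0.389)
cell (2,1): code 1011 → (3.000,1.653)–(2.014,2.000)
cell (2,2): code 0001 → (2.014,2.000)–(2.000,2.006)
cell (2,4): code 0110 → (2.000,4.514)–(3.000,4.830)
cell (2,7): code 1001 → (3.000,7.414)–(2.000,7.711)
cell (3,0): code 0010 → (3.000,0.389)–(3.447,1.000)
cell (3,1): code 0001 → (3.447,1.000)–(3.000,1.653)
cell (3,4): code 0010 → (3.000,4.830)–(3.185,5.000)
cell (3,5): code 0011 → (3.185,5.000)–(3.680,6.000)
cell (3,6): code 0011 → (3.680,6.000)–(3.408,7.000)
cell (3,7): code 0001 → (3.408,7.000)–(3.000,7.414)
total: 20 segments, chained into 2 closed loop(s), length Σ = 15.952330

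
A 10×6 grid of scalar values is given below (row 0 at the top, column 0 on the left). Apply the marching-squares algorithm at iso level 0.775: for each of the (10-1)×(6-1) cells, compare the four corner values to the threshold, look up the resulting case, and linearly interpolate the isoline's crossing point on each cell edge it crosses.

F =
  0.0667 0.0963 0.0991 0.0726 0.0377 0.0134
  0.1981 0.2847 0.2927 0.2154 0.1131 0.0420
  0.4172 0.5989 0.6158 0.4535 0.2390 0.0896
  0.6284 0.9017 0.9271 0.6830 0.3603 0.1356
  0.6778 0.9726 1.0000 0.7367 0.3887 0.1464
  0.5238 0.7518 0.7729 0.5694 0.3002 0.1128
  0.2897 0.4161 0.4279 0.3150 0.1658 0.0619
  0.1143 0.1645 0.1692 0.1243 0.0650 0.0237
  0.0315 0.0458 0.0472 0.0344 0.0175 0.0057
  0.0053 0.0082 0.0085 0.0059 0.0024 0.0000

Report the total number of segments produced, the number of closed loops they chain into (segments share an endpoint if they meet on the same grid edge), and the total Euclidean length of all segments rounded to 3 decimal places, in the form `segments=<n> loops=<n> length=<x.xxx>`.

segments=8 loops=1 length=7.897

cell (2,0): code 0100 → (2.582,1.000)–(3.000,0.536)
cell (2,1): code 1100 → (2.511,2.000)–(2.582,1.000)
cell (2,2): code 1000 → (3.000,2.623)–(2.511,2.000)
cell (3,0): code 0110 → (3.000,0.536)–(4.000,0.330)
cell (3,2): code 1001 → (4.000,2.855)–(3.000,2.623)
cell (4,0): code 0010 → (4.000,0.330)–(4.895,1.000)
cell (4,1): code 0011 → (4.895,1.000)–(4.991,2.000)
cell (4,2): code 0001 → (4.991,2.000)–(4.000,2.855)
total: 8 segments, chained into 1 closed loop(s), length Σ = 7.897415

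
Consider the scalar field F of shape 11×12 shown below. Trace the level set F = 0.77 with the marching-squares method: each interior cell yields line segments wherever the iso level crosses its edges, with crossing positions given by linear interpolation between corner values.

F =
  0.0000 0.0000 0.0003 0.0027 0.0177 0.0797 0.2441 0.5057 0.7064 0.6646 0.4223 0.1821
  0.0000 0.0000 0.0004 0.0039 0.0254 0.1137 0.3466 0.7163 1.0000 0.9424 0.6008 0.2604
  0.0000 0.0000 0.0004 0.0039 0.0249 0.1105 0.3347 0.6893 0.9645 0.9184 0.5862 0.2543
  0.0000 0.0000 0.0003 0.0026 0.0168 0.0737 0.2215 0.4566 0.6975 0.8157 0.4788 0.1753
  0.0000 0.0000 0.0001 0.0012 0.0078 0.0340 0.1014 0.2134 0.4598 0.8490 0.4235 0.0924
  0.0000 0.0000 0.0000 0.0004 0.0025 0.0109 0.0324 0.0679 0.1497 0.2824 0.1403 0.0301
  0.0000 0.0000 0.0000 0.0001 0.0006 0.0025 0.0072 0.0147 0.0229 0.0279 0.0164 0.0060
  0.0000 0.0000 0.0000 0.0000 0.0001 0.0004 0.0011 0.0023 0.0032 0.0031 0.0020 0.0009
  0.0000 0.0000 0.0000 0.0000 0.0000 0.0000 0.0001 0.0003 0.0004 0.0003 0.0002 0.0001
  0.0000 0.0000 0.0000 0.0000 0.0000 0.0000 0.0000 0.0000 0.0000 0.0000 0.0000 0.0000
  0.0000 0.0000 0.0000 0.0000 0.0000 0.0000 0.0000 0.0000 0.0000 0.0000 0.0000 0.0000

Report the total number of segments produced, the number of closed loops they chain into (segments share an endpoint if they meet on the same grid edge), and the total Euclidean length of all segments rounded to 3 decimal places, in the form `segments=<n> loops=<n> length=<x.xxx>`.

cell (0,7): code 0100 → (0.217,8.000)–(1.000,7.189)
cell (0,8): code 1100 → (0.379,9.000)–(0.217,8.000)
cell (0,9): code 1000 → (1.000,9.505)–(0.379,9.000)
cell (1,7): code 0110 → (1.000,7.189)–(2.000,7.293)
cell (1,9): code 1001 → (2.000,9.447)–(1.000,9.505)
cell (2,7): code 0010 → (2.000,7.293)–(2.728,8.000)
cell (2,8): code 0111 → (2.728,8.000)–(3.000,8.613)
cell (2,9): code 1001 → (3.000,9.136)–(2.000,9.447)
cell (3,8): code 0110 → (3.000,8.613)–(4.000,8.797)
cell (3,9): code 1001 → (4.000,9.186)–(3.000,9.136)
cell (4,8): code 0010 → (4.000,8.797)–(4.139,9.000)
cell (4,9): code 0001 → (4.139,9.000)–(4.000,9.186)
total: 12 segments, chained into 1 closed loop(s), length Σ = 10.176928

segments=12 loops=1 length=10.177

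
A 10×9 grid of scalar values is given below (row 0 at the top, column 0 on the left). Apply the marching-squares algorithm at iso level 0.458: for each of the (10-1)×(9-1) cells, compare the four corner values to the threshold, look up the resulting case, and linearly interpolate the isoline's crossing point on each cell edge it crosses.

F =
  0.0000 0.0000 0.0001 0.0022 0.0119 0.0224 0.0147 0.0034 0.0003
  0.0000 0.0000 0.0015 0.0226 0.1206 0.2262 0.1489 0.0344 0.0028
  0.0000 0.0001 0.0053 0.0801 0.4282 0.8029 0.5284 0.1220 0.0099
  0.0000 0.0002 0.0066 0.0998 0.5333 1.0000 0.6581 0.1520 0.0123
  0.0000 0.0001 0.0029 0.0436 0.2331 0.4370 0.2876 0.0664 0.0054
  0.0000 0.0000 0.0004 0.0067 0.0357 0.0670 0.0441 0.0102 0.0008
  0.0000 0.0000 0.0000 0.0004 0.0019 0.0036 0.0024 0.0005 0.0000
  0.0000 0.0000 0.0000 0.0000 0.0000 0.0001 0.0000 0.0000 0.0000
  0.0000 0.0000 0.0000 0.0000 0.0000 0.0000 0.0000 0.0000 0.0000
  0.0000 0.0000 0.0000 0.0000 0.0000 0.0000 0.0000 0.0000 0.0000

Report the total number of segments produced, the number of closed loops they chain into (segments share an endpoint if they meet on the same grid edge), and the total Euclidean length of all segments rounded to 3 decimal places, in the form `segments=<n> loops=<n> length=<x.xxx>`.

segments=10 loops=1 length=7.777

cell (1,4): code 0100 → (1.402,5.000)–(2.000,4.080)
cell (1,5): code 1100 → (1.814,6.000)–(1.402,5.000)
cell (1,6): code 1000 → (2.000,6.173)–(1.814,6.000)
cell (2,3): code 0100 → (2.284,4.000)–(3.000,3.826)
cell (2,4): code 1110 → (2.000,4.080)–(2.284,4.000)
cell (2,6): code 1001 → (3.000,6.395)–(2.000,6.173)
cell (3,3): code 0010 → (3.000,3.826)–(3.251,4.000)
cell (3,4): code 0011 → (3.251,4.000)–(3.963,5.000)
cell (3,5): code 0011 → (3.963,5.000)–(3.540,6.000)
cell (3,6): code 0001 → (3.540,6.000)–(3.000,6.395)
total: 10 segments, chained into 1 closed loop(s), length Σ = 7.776920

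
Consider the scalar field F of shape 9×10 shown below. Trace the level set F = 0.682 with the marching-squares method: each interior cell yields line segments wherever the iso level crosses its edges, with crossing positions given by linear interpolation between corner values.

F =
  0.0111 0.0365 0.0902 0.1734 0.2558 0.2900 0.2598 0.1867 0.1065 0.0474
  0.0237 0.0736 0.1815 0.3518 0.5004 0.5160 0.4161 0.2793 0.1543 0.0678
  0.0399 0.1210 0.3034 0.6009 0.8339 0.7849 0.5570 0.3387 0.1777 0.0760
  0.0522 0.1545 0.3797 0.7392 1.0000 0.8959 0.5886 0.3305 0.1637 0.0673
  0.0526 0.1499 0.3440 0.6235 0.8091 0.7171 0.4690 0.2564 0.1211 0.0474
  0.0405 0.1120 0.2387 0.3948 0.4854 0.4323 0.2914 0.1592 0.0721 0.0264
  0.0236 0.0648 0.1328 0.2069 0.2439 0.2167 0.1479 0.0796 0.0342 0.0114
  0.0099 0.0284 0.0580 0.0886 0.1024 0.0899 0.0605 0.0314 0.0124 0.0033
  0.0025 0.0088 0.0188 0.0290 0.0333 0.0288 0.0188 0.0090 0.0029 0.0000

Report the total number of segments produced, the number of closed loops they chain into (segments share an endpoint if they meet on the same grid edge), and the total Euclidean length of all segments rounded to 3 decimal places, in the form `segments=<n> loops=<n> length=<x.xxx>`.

segments=12 loops=1 length=8.816

cell (1,3): code 0100 → (1.545,4.000)–(2.000,3.348)
cell (1,4): code 1100 → (1.617,5.000)–(1.545,4.000)
cell (1,5): code 1000 → (2.000,5.452)–(1.617,5.000)
cell (2,2): code 0100 → (2.586,3.000)–(3.000,2.841)
cell (2,3): code 1110 → (2.000,3.348)–(2.586,3.000)
cell (2,5): code 1001 → (3.000,5.696)–(2.000,5.452)
cell (3,2): code 0010 → (3.000,2.841)–(3.494,3.000)
cell (3,3): code 0111 → (3.494,3.000)–(4.000,3.315)
cell (3,5): code 1001 → (4.000,5.141)–(3.000,5.696)
cell (4,3): code 0010 → (4.000,3.315)–(4.393,4.000)
cell (4,4): code 0011 → (4.393,4.000)–(4.123,5.000)
cell (4,5): code 0001 → (4.123,5.000)–(4.000,5.141)
total: 12 segments, chained into 1 closed loop(s), length Σ = 8.815655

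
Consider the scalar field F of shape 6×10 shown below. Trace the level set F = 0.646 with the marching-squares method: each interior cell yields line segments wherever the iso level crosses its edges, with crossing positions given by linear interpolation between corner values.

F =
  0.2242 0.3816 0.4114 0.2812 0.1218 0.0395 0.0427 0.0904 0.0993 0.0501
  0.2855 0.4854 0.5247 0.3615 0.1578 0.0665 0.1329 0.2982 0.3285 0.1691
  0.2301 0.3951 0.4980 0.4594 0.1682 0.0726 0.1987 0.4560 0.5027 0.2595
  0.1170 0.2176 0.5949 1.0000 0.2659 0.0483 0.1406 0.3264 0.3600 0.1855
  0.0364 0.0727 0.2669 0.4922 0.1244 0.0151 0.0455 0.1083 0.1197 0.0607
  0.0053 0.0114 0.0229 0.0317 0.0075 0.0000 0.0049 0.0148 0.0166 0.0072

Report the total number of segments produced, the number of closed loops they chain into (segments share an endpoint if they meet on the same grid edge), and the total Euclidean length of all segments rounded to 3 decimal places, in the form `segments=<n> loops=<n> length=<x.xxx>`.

cell (2,2): code 0100 → (2.345,3.000)–(3.000,2.126)
cell (2,3): code 1000 → (3.000,3.482)–(2.345,3.000)
cell (3,2): code 0010 → (3.000,2.126)–(3.697,3.000)
cell (3,3): code 0001 → (3.697,3.000)–(3.000,3.482)
total: 4 segments, chained into 1 closed loop(s), length Σ = 3.870728

segments=4 loops=1 length=3.871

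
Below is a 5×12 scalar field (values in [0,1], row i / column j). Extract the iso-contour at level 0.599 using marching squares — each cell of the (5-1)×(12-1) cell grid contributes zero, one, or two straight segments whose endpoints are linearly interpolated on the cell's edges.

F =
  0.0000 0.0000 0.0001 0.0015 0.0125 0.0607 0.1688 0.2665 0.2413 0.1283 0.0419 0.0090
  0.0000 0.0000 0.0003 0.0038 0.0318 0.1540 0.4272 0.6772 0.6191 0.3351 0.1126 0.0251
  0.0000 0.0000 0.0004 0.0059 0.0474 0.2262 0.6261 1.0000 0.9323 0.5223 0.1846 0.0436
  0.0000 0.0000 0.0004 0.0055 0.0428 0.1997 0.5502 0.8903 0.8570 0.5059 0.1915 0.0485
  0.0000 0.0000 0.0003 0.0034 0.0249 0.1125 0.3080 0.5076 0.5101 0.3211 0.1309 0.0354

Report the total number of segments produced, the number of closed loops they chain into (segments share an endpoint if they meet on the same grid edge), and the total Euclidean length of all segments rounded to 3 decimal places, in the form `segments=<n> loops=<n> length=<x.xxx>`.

segments=12 loops=1 length=9.182

cell (0,6): code 0100 → (0.810,7.000)–(1.000,6.687)
cell (0,7): code 1100 → (0.947,8.000)–(0.810,7.000)
cell (0,8): code 1000 → (1.000,8.071)–(0.947,8.000)
cell (1,5): code 0100 → (1.864,6.000)–(2.000,5.932)
cell (1,6): code 1110 → (1.000,6.687)–(1.864,6.000)
cell (1,8): code 1001 → (2.000,8.813)–(1.000,8.071)
cell (2,5): code 0010 → (2.000,5.932)–(2.357,6.000)
cell (2,6): code 0111 → (2.357,6.000)–(3.000,6.143)
cell (2,8): code 1001 → (3.000,8.735)–(2.000,8.813)
cell (3,6): code 0010 → (3.000,6.143)–(3.761,7.000)
cell (3,7): code 0011 → (3.761,7.000)–(3.744,8.000)
cell (3,8): code 0001 → (3.744,8.000)–(3.000,8.735)
total: 12 segments, chained into 1 closed loop(s), length Σ = 9.182122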